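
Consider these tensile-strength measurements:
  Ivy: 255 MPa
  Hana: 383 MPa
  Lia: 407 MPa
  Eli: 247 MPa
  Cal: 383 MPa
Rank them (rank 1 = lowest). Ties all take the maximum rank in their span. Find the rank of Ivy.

2

Sorted (ascending): 247, 255, 383, 383, 407
The 2 values of 383 occupy positions 3–4 → each gets rank 4.
Ivy has value 255 MPa → rank 2.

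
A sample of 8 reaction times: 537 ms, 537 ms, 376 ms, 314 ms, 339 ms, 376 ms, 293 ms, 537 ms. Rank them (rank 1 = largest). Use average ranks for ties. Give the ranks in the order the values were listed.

2, 2, 4.5, 7, 6, 4.5, 8, 2

Sorted (descending): 537, 537, 537, 376, 376, 339, 314, 293
The 3 values of 537 occupy positions 1–3 → average rank 2.
The 2 values of 376 occupy positions 4–5 → average rank (4+5)/2 = 4.5.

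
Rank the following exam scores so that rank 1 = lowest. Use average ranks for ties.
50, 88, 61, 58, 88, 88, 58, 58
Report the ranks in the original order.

Sorted (ascending): 50, 58, 58, 58, 61, 88, 88, 88
The 3 values of 58 occupy positions 2–4 → average rank 3.
The 3 values of 88 occupy positions 6–8 → average rank 7.

1, 7, 5, 3, 7, 7, 3, 3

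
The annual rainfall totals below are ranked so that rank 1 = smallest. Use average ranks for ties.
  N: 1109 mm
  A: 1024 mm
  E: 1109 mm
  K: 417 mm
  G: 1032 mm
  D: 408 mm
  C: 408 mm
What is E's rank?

Sorted (ascending): 408, 408, 417, 1024, 1032, 1109, 1109
The 2 values of 408 occupy positions 1–2 → average rank (1+2)/2 = 1.5.
The 2 values of 1109 occupy positions 6–7 → average rank (6+7)/2 = 6.5.
E has value 1109 mm → rank 6.5.

6.5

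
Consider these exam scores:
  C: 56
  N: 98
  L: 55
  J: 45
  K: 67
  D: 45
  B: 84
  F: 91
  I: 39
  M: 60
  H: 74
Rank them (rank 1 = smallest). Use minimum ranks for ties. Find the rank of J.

Sorted (ascending): 39, 45, 45, 55, 56, 60, 67, 74, 84, 91, 98
The 2 values of 45 occupy positions 2–3 → each gets rank 2.
J has value 45 → rank 2.

2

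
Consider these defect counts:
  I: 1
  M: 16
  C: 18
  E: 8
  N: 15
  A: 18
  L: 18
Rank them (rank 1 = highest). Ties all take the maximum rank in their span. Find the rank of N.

Sorted (descending): 18, 18, 18, 16, 15, 8, 1
The 3 values of 18 occupy positions 1–3 → each gets rank 3.
N has value 15 → rank 5.

5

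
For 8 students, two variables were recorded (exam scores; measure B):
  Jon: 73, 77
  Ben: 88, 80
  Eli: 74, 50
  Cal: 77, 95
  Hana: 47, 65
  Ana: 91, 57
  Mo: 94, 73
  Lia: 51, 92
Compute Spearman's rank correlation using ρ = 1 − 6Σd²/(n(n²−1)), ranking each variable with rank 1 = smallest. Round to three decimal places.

Ranks of variable 1: 3, 6, 4, 5, 1, 7, 8, 2
Ranks of variable 2: 5, 6, 1, 8, 3, 2, 4, 7
d = r₁ − r₂: -2, 0, 3, -3, -2, 5, 4, -5
d²: 4, 0, 9, 9, 4, 25, 16, 25; Σd² = 92
ρ = 1 − 6·92/(8·63) = 1 − 552/504 = -0.095

-0.095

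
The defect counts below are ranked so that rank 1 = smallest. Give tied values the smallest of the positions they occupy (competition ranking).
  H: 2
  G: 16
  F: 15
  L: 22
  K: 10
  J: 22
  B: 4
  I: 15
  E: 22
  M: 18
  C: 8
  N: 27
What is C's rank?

3

Sorted (ascending): 2, 4, 8, 10, 15, 15, 16, 18, 22, 22, 22, 27
The 2 values of 15 occupy positions 5–6 → each gets rank 5.
The 3 values of 22 occupy positions 9–11 → each gets rank 9.
C has value 8 → rank 3.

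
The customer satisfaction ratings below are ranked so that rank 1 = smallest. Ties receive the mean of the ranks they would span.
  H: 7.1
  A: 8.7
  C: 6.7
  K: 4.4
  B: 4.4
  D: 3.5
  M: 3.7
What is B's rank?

Sorted (ascending): 3.5, 3.7, 4.4, 4.4, 6.7, 7.1, 8.7
The 2 values of 4.4 occupy positions 3–4 → average rank (3+4)/2 = 3.5.
B has value 4.4 → rank 3.5.

3.5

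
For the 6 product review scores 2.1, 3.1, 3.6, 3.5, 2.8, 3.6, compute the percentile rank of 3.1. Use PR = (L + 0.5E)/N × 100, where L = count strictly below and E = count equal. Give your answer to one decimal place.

N = 6.
Strictly below 3.1: 2. Equal to 3.1: 1.
PR = (2 + 0.5·1)/6 × 100 = 41.7

41.7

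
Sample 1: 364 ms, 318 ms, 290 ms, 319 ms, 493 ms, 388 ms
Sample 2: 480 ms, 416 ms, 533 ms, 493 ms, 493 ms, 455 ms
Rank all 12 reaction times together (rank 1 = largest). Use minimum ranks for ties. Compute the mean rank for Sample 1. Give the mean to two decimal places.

8.67

Sorted (descending): 533, 493, 493, 493, 480, 455, 416, 388, 364, 319, 318, 290
The 3 values of 493 occupy positions 2–4 → each gets rank 2.
Sample 1 values → pooled ranks: 364→9, 318→11, 290→12, 319→10, 493→2, 388→8
Mean rank = (9 + 11 + 12 + 10 + 2 + 8) / 6 = 8.67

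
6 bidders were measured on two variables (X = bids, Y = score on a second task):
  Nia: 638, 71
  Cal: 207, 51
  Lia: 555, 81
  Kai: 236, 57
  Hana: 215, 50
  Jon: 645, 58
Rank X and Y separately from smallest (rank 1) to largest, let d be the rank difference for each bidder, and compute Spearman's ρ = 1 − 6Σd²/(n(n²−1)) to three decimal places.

Ranks of variable 1: 5, 1, 4, 3, 2, 6
Ranks of variable 2: 5, 2, 6, 3, 1, 4
d = r₁ − r₂: 0, -1, -2, 0, 1, 2
d²: 0, 1, 4, 0, 1, 4; Σd² = 10
ρ = 1 − 6·10/(6·35) = 1 − 60/210 = 0.714

0.714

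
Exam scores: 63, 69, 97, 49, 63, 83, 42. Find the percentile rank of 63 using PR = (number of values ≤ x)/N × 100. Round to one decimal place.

57.1

N = 7.
Strictly below 63: 2. Equal to 63: 2.
PR = 4/7 × 100 = 57.1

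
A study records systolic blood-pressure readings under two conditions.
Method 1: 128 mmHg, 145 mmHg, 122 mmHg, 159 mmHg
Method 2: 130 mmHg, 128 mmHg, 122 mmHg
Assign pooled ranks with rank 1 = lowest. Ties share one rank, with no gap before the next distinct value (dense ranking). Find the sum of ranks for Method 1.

12

Sorted (ascending): 122, 122, 128, 128, 130, 145, 159
The 2 values of 122 share dense rank 1.
The 2 values of 128 share dense rank 2.
Remaining distinct values take the next consecutive integers.
Method 1 values → pooled ranks: 128→2, 145→4, 122→1, 159→5
Rank sum = 2 + 4 + 1 + 5 = 12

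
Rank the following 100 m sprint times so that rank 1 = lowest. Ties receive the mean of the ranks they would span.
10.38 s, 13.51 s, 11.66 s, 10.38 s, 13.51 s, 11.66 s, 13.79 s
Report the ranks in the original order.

Sorted (ascending): 10.38, 10.38, 11.66, 11.66, 13.51, 13.51, 13.79
The 2 values of 10.38 occupy positions 1–2 → average rank (1+2)/2 = 1.5.
The 2 values of 11.66 occupy positions 3–4 → average rank (3+4)/2 = 3.5.
The 2 values of 13.51 occupy positions 5–6 → average rank (5+6)/2 = 5.5.

1.5, 5.5, 3.5, 1.5, 5.5, 3.5, 7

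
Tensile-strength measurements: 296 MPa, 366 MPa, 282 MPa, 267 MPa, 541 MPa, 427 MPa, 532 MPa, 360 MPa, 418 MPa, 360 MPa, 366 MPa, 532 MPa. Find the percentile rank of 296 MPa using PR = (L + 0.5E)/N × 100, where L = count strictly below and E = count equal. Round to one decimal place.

N = 12.
Strictly below 296: 2. Equal to 296: 1.
PR = (2 + 0.5·1)/12 × 100 = 20.8

20.8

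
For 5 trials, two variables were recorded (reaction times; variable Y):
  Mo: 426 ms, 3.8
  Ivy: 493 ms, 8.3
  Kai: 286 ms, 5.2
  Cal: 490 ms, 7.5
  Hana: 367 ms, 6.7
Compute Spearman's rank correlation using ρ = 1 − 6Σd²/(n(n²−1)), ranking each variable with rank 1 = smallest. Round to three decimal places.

0.700

Ranks of variable 1: 3, 5, 1, 4, 2
Ranks of variable 2: 1, 5, 2, 4, 3
d = r₁ − r₂: 2, 0, -1, 0, -1
d²: 4, 0, 1, 0, 1; Σd² = 6
ρ = 1 − 6·6/(5·24) = 1 − 36/120 = 0.700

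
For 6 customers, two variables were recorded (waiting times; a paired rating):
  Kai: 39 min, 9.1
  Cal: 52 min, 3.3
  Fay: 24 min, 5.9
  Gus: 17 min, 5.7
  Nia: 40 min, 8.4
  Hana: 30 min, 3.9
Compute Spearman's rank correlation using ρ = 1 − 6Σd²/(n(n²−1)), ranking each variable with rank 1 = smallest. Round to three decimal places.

Ranks of variable 1: 4, 6, 2, 1, 5, 3
Ranks of variable 2: 6, 1, 4, 3, 5, 2
d = r₁ − r₂: -2, 5, -2, -2, 0, 1
d²: 4, 25, 4, 4, 0, 1; Σd² = 38
ρ = 1 − 6·38/(6·35) = 1 − 228/210 = -0.086

-0.086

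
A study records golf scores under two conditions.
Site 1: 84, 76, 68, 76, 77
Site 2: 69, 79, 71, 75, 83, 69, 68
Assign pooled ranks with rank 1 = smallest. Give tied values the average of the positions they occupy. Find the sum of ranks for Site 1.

37.5

Sorted (ascending): 68, 68, 69, 69, 71, 75, 76, 76, 77, 79, 83, 84
The 2 values of 68 occupy positions 1–2 → average rank (1+2)/2 = 1.5.
The 2 values of 69 occupy positions 3–4 → average rank (3+4)/2 = 3.5.
The 2 values of 76 occupy positions 7–8 → average rank (7+8)/2 = 7.5.
Site 1 values → pooled ranks: 84→12, 76→7.5, 68→1.5, 76→7.5, 77→9
Rank sum = 12 + 7.5 + 1.5 + 7.5 + 9 = 37.5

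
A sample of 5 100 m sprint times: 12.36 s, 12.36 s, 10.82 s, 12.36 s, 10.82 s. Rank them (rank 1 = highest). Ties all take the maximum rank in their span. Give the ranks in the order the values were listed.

3, 3, 5, 3, 5

Sorted (descending): 12.36, 12.36, 12.36, 10.82, 10.82
The 3 values of 12.36 occupy positions 1–3 → each gets rank 3.
The 2 values of 10.82 occupy positions 4–5 → each gets rank 5.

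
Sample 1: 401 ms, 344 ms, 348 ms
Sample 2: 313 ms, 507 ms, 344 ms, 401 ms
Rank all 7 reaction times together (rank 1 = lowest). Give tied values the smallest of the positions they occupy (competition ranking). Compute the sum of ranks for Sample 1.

Sorted (ascending): 313, 344, 344, 348, 401, 401, 507
The 2 values of 344 occupy positions 2–3 → each gets rank 2.
The 2 values of 401 occupy positions 5–6 → each gets rank 5.
Sample 1 values → pooled ranks: 401→5, 344→2, 348→4
Rank sum = 5 + 2 + 4 = 11

11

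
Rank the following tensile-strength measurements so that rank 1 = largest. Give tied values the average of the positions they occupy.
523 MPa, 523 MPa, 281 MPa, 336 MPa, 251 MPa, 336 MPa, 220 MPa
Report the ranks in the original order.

1.5, 1.5, 5, 3.5, 6, 3.5, 7

Sorted (descending): 523, 523, 336, 336, 281, 251, 220
The 2 values of 523 occupy positions 1–2 → average rank (1+2)/2 = 1.5.
The 2 values of 336 occupy positions 3–4 → average rank (3+4)/2 = 3.5.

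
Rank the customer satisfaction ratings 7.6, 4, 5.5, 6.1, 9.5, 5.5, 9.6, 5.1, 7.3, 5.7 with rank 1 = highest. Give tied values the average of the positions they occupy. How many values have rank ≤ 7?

Sorted (descending): 9.6, 9.5, 7.6, 7.3, 6.1, 5.7, 5.5, 5.5, 5.1, 4
The 2 values of 5.5 occupy positions 7–8 → average rank (7+8)/2 = 7.5.
Ranks ≤ 7: {1, 2, 3, 4, 5, 6} → 6 values.

6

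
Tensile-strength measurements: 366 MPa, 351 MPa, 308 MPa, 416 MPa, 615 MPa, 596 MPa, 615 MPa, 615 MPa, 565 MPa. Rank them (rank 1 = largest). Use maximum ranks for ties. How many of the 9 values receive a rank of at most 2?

Sorted (descending): 615, 615, 615, 596, 565, 416, 366, 351, 308
The 3 values of 615 occupy positions 1–3 → each gets rank 3.
Ranks ≤ 2: {} → 0 values.

0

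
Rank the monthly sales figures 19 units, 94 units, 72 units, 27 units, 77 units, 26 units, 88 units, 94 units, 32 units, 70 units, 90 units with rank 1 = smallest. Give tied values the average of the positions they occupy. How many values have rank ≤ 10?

9

Sorted (ascending): 19, 26, 27, 32, 70, 72, 77, 88, 90, 94, 94
The 2 values of 94 occupy positions 10–11 → average rank (10+11)/2 = 10.5.
Ranks ≤ 10: {1, 2, 3, 4, 5, 6, 7, 8, 9} → 9 values.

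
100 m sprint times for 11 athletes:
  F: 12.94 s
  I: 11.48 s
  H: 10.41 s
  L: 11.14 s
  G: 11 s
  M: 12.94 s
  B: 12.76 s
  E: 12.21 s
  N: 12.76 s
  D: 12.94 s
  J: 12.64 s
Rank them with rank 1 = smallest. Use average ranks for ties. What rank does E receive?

Sorted (ascending): 10.41, 11, 11.14, 11.48, 12.21, 12.64, 12.76, 12.76, 12.94, 12.94, 12.94
The 2 values of 12.76 occupy positions 7–8 → average rank (7+8)/2 = 7.5.
The 3 values of 12.94 occupy positions 9–11 → average rank 10.
E has value 12.21 s → rank 5.

5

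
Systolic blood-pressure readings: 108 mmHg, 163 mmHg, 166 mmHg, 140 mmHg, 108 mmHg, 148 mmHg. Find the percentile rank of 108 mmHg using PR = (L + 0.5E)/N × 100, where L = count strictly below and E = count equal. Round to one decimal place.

N = 6.
Strictly below 108: 0. Equal to 108: 2.
PR = (0 + 0.5·2)/6 × 100 = 16.7

16.7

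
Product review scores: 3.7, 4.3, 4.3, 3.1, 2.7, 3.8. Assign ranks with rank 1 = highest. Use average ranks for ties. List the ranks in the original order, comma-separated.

4, 1.5, 1.5, 5, 6, 3

Sorted (descending): 4.3, 4.3, 3.8, 3.7, 3.1, 2.7
The 2 values of 4.3 occupy positions 1–2 → average rank (1+2)/2 = 1.5.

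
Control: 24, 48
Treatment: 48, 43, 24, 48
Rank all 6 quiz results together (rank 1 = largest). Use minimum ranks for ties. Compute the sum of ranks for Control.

6

Sorted (descending): 48, 48, 48, 43, 24, 24
The 3 values of 48 occupy positions 1–3 → each gets rank 1.
The 2 values of 24 occupy positions 5–6 → each gets rank 5.
Control values → pooled ranks: 24→5, 48→1
Rank sum = 5 + 1 = 6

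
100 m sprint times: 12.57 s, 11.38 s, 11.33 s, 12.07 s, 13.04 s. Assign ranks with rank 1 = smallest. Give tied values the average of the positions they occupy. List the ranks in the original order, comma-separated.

Sorted (ascending): 11.33, 11.38, 12.07, 12.57, 13.04
No ties — each value takes its position as its rank.

4, 2, 1, 3, 5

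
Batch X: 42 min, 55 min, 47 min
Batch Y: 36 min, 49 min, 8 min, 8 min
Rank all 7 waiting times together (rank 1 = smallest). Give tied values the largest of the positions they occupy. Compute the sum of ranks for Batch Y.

13

Sorted (ascending): 8, 8, 36, 42, 47, 49, 55
The 2 values of 8 occupy positions 1–2 → each gets rank 2.
Batch Y values → pooled ranks: 36→3, 49→6, 8→2, 8→2
Rank sum = 3 + 6 + 2 + 2 = 13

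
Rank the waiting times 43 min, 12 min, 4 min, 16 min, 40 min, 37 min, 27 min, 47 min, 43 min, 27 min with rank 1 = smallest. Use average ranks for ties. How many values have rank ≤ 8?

Sorted (ascending): 4, 12, 16, 27, 27, 37, 40, 43, 43, 47
The 2 values of 27 occupy positions 4–5 → average rank (4+5)/2 = 4.5.
The 2 values of 43 occupy positions 8–9 → average rank (8+9)/2 = 8.5.
Ranks ≤ 8: {1, 2, 3, 4.5, 4.5, 6, 7} → 7 values.

7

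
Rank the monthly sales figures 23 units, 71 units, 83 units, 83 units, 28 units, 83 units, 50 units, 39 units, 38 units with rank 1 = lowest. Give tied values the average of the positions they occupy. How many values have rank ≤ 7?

Sorted (ascending): 23, 28, 38, 39, 50, 71, 83, 83, 83
The 3 values of 83 occupy positions 7–9 → average rank 8.
Ranks ≤ 7: {1, 2, 3, 4, 5, 6} → 6 values.

6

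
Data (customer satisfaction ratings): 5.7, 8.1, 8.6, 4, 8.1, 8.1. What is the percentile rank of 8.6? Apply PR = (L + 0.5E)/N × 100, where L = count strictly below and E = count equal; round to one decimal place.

N = 6.
Strictly below 8.6: 5. Equal to 8.6: 1.
PR = (5 + 0.5·1)/6 × 100 = 91.7

91.7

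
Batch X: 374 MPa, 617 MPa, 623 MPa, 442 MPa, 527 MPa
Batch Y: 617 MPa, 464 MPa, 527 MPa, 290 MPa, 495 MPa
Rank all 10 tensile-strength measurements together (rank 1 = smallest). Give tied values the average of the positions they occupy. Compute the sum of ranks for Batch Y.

Sorted (ascending): 290, 374, 442, 464, 495, 527, 527, 617, 617, 623
The 2 values of 527 occupy positions 6–7 → average rank (6+7)/2 = 6.5.
The 2 values of 617 occupy positions 8–9 → average rank (8+9)/2 = 8.5.
Batch Y values → pooled ranks: 617→8.5, 464→4, 527→6.5, 290→1, 495→5
Rank sum = 8.5 + 4 + 6.5 + 1 + 5 = 25

25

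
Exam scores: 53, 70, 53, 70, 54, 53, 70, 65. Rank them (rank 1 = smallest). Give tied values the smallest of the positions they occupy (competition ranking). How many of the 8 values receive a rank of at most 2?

Sorted (ascending): 53, 53, 53, 54, 65, 70, 70, 70
The 3 values of 53 occupy positions 1–3 → each gets rank 1.
The 3 values of 70 occupy positions 6–8 → each gets rank 6.
Ranks ≤ 2: {1, 1, 1} → 3 values.

3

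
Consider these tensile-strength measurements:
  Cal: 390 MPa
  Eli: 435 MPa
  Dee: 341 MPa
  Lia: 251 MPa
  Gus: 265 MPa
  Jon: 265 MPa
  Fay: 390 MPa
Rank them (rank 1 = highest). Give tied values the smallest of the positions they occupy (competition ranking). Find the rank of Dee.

4

Sorted (descending): 435, 390, 390, 341, 265, 265, 251
The 2 values of 390 occupy positions 2–3 → each gets rank 2.
The 2 values of 265 occupy positions 5–6 → each gets rank 5.
Dee has value 341 MPa → rank 4.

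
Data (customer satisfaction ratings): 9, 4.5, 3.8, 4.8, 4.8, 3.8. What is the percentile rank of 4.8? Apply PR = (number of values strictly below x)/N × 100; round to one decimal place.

50.0

N = 6.
Strictly below 4.8: 3. Equal to 4.8: 2.
PR = 3/6 × 100 = 50.0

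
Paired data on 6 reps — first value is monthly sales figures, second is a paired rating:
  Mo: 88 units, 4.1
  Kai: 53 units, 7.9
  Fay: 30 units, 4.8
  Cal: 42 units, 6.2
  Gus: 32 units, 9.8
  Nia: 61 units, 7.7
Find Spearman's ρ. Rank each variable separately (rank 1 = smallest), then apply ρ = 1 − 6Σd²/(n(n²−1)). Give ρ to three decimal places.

-0.257

Ranks of variable 1: 6, 4, 1, 3, 2, 5
Ranks of variable 2: 1, 5, 2, 3, 6, 4
d = r₁ − r₂: 5, -1, -1, 0, -4, 1
d²: 25, 1, 1, 0, 16, 1; Σd² = 44
ρ = 1 − 6·44/(6·35) = 1 − 264/210 = -0.257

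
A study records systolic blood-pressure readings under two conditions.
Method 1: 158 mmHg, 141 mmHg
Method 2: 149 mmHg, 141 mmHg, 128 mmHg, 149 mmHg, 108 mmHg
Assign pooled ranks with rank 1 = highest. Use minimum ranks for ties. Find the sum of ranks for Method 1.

5

Sorted (descending): 158, 149, 149, 141, 141, 128, 108
The 2 values of 149 occupy positions 2–3 → each gets rank 2.
The 2 values of 141 occupy positions 4–5 → each gets rank 4.
Method 1 values → pooled ranks: 158→1, 141→4
Rank sum = 1 + 4 = 5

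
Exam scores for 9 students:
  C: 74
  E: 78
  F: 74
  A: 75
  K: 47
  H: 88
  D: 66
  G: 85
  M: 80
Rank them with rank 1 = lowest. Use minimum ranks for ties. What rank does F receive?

3

Sorted (ascending): 47, 66, 74, 74, 75, 78, 80, 85, 88
The 2 values of 74 occupy positions 3–4 → each gets rank 3.
F has value 74 → rank 3.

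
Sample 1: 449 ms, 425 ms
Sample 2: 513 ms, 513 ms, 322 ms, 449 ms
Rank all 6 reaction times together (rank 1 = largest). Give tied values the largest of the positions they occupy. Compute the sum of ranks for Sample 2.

14

Sorted (descending): 513, 513, 449, 449, 425, 322
The 2 values of 513 occupy positions 1–2 → each gets rank 2.
The 2 values of 449 occupy positions 3–4 → each gets rank 4.
Sample 2 values → pooled ranks: 513→2, 513→2, 322→6, 449→4
Rank sum = 2 + 2 + 6 + 4 = 14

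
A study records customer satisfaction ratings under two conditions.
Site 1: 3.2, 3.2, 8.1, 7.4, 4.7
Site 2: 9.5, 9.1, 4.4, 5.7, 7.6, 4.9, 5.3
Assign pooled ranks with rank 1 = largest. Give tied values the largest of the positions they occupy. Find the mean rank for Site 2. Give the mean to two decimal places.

5.43

Sorted (descending): 9.5, 9.1, 8.1, 7.6, 7.4, 5.7, 5.3, 4.9, 4.7, 4.4, 3.2, 3.2
The 2 values of 3.2 occupy positions 11–12 → each gets rank 12.
Site 2 values → pooled ranks: 9.5→1, 9.1→2, 4.4→10, 5.7→6, 7.6→4, 4.9→8, 5.3→7
Mean rank = (1 + 2 + 10 + 6 + 4 + 8 + 7) / 7 = 5.43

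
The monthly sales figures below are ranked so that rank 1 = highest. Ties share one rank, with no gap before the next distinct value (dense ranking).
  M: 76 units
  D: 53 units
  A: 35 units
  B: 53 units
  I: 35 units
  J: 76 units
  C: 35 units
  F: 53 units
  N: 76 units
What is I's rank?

3

Sorted (descending): 76, 76, 76, 53, 53, 53, 35, 35, 35
The 3 values of 76 share dense rank 1.
The 3 values of 53 share dense rank 2.
The 3 values of 35 share dense rank 3.
I has value 35 units → rank 3.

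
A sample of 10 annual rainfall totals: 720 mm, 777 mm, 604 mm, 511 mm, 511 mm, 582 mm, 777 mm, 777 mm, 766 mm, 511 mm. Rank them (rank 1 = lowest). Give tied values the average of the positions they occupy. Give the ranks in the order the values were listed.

6, 9, 5, 2, 2, 4, 9, 9, 7, 2

Sorted (ascending): 511, 511, 511, 582, 604, 720, 766, 777, 777, 777
The 3 values of 511 occupy positions 1–3 → average rank 2.
The 3 values of 777 occupy positions 8–10 → average rank 9.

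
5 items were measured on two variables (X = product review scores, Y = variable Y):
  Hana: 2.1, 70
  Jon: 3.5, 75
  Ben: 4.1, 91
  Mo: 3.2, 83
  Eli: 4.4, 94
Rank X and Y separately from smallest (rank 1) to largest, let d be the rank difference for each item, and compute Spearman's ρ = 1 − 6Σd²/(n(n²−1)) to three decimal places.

Ranks of variable 1: 1, 3, 4, 2, 5
Ranks of variable 2: 1, 2, 4, 3, 5
d = r₁ − r₂: 0, 1, 0, -1, 0
d²: 0, 1, 0, 1, 0; Σd² = 2
ρ = 1 − 6·2/(5·24) = 1 − 12/120 = 0.900

0.900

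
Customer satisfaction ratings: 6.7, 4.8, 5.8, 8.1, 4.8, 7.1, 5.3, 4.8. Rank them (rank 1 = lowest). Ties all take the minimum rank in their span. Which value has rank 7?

7.1

Sorted (ascending): 4.8, 4.8, 4.8, 5.3, 5.8, 6.7, 7.1, 8.1
The 3 values of 4.8 occupy positions 1–3 → each gets rank 1.
Rank 7 → value 7.1.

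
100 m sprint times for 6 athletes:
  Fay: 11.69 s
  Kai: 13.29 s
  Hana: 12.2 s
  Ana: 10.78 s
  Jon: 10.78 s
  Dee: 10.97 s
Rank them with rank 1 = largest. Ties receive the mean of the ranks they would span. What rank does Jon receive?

5.5

Sorted (descending): 13.29, 12.2, 11.69, 10.97, 10.78, 10.78
The 2 values of 10.78 occupy positions 5–6 → average rank (5+6)/2 = 5.5.
Jon has value 10.78 s → rank 5.5.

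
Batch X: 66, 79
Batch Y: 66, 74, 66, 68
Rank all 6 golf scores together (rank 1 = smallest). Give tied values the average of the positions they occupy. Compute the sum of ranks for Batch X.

8

Sorted (ascending): 66, 66, 66, 68, 74, 79
The 3 values of 66 occupy positions 1–3 → average rank 2.
Batch X values → pooled ranks: 66→2, 79→6
Rank sum = 2 + 6 = 8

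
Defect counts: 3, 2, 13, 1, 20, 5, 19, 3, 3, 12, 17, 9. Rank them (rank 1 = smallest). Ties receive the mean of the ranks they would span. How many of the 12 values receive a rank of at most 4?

5

Sorted (ascending): 1, 2, 3, 3, 3, 5, 9, 12, 13, 17, 19, 20
The 3 values of 3 occupy positions 3–5 → average rank 4.
Ranks ≤ 4: {1, 2, 4, 4, 4} → 5 values.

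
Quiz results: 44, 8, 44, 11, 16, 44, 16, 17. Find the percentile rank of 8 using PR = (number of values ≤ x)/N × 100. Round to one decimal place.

N = 8.
Strictly below 8: 0. Equal to 8: 1.
PR = 1/8 × 100 = 12.5

12.5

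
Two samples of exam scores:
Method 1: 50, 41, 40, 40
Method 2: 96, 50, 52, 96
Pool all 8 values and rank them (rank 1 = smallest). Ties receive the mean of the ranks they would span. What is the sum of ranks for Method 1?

10.5

Sorted (ascending): 40, 40, 41, 50, 50, 52, 96, 96
The 2 values of 40 occupy positions 1–2 → average rank (1+2)/2 = 1.5.
The 2 values of 50 occupy positions 4–5 → average rank (4+5)/2 = 4.5.
The 2 values of 96 occupy positions 7–8 → average rank (7+8)/2 = 7.5.
Method 1 values → pooled ranks: 50→4.5, 41→3, 40→1.5, 40→1.5
Rank sum = 4.5 + 3 + 1.5 + 1.5 = 10.5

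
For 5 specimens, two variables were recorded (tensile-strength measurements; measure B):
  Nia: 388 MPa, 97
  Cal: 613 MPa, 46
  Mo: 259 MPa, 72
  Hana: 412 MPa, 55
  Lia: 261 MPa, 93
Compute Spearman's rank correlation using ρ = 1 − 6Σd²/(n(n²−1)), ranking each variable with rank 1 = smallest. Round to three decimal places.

Ranks of variable 1: 3, 5, 1, 4, 2
Ranks of variable 2: 5, 1, 3, 2, 4
d = r₁ − r₂: -2, 4, -2, 2, -2
d²: 4, 16, 4, 4, 4; Σd² = 32
ρ = 1 − 6·32/(5·24) = 1 − 192/120 = -0.600

-0.600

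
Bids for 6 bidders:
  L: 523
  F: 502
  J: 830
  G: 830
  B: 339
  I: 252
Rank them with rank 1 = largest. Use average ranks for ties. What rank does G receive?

1.5

Sorted (descending): 830, 830, 523, 502, 339, 252
The 2 values of 830 occupy positions 1–2 → average rank (1+2)/2 = 1.5.
G has value 830 → rank 1.5.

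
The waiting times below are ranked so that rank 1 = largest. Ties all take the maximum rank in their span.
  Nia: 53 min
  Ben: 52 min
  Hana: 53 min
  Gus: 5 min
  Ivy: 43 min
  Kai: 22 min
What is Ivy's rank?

4

Sorted (descending): 53, 53, 52, 43, 22, 5
The 2 values of 53 occupy positions 1–2 → each gets rank 2.
Ivy has value 43 min → rank 4.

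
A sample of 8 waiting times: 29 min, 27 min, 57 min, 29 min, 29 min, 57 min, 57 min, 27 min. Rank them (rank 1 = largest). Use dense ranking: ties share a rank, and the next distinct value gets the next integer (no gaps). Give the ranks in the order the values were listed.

2, 3, 1, 2, 2, 1, 1, 3

Sorted (descending): 57, 57, 57, 29, 29, 29, 27, 27
The 3 values of 57 share dense rank 1.
The 3 values of 29 share dense rank 2.
The 2 values of 27 share dense rank 3.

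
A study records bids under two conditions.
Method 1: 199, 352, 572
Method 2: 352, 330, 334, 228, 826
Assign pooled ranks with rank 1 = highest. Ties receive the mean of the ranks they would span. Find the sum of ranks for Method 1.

13.5

Sorted (descending): 826, 572, 352, 352, 334, 330, 228, 199
The 2 values of 352 occupy positions 3–4 → average rank (3+4)/2 = 3.5.
Method 1 values → pooled ranks: 199→8, 352→3.5, 572→2
Rank sum = 8 + 3.5 + 2 = 13.5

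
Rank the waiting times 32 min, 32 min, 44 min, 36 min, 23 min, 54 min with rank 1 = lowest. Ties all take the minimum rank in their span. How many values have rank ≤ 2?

3

Sorted (ascending): 23, 32, 32, 36, 44, 54
The 2 values of 32 occupy positions 2–3 → each gets rank 2.
Ranks ≤ 2: {1, 2, 2} → 3 values.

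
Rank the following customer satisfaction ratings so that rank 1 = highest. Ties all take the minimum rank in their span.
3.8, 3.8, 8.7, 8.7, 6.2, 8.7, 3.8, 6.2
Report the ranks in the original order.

Sorted (descending): 8.7, 8.7, 8.7, 6.2, 6.2, 3.8, 3.8, 3.8
The 3 values of 8.7 occupy positions 1–3 → each gets rank 1.
The 2 values of 6.2 occupy positions 4–5 → each gets rank 4.
The 3 values of 3.8 occupy positions 6–8 → each gets rank 6.

6, 6, 1, 1, 4, 1, 6, 4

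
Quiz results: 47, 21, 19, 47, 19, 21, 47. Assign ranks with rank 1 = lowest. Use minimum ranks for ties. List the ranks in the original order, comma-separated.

Sorted (ascending): 19, 19, 21, 21, 47, 47, 47
The 2 values of 19 occupy positions 1–2 → each gets rank 1.
The 2 values of 21 occupy positions 3–4 → each gets rank 3.
The 3 values of 47 occupy positions 5–7 → each gets rank 5.

5, 3, 1, 5, 1, 3, 5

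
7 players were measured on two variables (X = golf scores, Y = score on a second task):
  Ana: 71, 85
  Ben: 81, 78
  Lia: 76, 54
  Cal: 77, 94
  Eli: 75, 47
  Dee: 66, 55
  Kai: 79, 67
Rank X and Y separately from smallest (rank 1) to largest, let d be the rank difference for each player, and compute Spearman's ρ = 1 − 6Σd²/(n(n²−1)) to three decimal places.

Ranks of variable 1: 2, 7, 4, 5, 3, 1, 6
Ranks of variable 2: 6, 5, 2, 7, 1, 3, 4
d = r₁ − r₂: -4, 2, 2, -2, 2, -2, 2
d²: 16, 4, 4, 4, 4, 4, 4; Σd² = 40
ρ = 1 − 6·40/(7·48) = 1 − 240/336 = 0.286

0.286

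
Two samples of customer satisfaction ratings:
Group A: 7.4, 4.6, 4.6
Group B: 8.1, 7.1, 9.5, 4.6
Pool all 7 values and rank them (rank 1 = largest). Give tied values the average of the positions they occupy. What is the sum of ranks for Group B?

Sorted (descending): 9.5, 8.1, 7.4, 7.1, 4.6, 4.6, 4.6
The 3 values of 4.6 occupy positions 5–7 → average rank 6.
Group B values → pooled ranks: 8.1→2, 7.1→4, 9.5→1, 4.6→6
Rank sum = 2 + 4 + 1 + 6 = 13

13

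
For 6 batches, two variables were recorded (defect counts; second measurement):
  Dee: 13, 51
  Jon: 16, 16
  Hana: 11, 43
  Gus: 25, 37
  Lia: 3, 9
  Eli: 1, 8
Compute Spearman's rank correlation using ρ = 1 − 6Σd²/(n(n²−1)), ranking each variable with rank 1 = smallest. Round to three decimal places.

0.543

Ranks of variable 1: 4, 5, 3, 6, 2, 1
Ranks of variable 2: 6, 3, 5, 4, 2, 1
d = r₁ − r₂: -2, 2, -2, 2, 0, 0
d²: 4, 4, 4, 4, 0, 0; Σd² = 16
ρ = 1 − 6·16/(6·35) = 1 − 96/210 = 0.543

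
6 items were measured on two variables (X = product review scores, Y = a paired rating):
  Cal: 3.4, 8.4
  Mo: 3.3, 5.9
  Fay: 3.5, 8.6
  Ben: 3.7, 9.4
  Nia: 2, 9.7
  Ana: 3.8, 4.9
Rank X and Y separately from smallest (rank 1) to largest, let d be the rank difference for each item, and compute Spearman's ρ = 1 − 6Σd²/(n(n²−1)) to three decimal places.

-0.429

Ranks of variable 1: 3, 2, 4, 5, 1, 6
Ranks of variable 2: 3, 2, 4, 5, 6, 1
d = r₁ − r₂: 0, 0, 0, 0, -5, 5
d²: 0, 0, 0, 0, 25, 25; Σd² = 50
ρ = 1 − 6·50/(6·35) = 1 − 300/210 = -0.429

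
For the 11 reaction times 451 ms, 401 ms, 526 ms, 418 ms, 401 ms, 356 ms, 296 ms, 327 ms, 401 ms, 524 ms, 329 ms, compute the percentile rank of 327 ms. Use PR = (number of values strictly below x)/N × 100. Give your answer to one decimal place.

9.1

N = 11.
Strictly below 327: 1. Equal to 327: 1.
PR = 1/11 × 100 = 9.1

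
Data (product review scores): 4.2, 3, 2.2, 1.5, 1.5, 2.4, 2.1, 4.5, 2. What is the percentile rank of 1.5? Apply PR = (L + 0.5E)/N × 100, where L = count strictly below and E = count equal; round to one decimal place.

11.1

N = 9.
Strictly below 1.5: 0. Equal to 1.5: 2.
PR = (0 + 0.5·2)/9 × 100 = 11.1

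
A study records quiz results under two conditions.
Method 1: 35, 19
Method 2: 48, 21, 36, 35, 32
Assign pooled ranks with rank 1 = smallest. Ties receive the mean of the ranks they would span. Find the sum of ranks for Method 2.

Sorted (ascending): 19, 21, 32, 35, 35, 36, 48
The 2 values of 35 occupy positions 4–5 → average rank (4+5)/2 = 4.5.
Method 2 values → pooled ranks: 48→7, 21→2, 36→6, 35→4.5, 32→3
Rank sum = 7 + 2 + 6 + 4.5 + 3 = 22.5

22.5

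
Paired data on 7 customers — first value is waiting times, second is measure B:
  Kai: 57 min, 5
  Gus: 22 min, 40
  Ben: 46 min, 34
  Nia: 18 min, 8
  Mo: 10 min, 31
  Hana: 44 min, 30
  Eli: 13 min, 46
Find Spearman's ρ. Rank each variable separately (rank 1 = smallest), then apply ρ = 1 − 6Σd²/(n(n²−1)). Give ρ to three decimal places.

-0.429

Ranks of variable 1: 7, 4, 6, 3, 1, 5, 2
Ranks of variable 2: 1, 6, 5, 2, 4, 3, 7
d = r₁ − r₂: 6, -2, 1, 1, -3, 2, -5
d²: 36, 4, 1, 1, 9, 4, 25; Σd² = 80
ρ = 1 − 6·80/(7·48) = 1 − 480/336 = -0.429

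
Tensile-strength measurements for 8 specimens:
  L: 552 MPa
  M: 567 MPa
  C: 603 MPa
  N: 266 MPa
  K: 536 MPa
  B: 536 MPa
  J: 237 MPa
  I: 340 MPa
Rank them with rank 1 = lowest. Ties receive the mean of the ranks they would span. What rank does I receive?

Sorted (ascending): 237, 266, 340, 536, 536, 552, 567, 603
The 2 values of 536 occupy positions 4–5 → average rank (4+5)/2 = 4.5.
I has value 340 MPa → rank 3.

3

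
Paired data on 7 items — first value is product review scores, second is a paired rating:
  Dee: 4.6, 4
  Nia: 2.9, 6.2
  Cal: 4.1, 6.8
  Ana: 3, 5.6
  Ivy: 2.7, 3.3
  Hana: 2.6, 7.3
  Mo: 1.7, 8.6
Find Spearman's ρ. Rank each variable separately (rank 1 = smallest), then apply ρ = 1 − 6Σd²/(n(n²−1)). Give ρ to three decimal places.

-0.536

Ranks of variable 1: 7, 4, 6, 5, 3, 2, 1
Ranks of variable 2: 2, 4, 5, 3, 1, 6, 7
d = r₁ − r₂: 5, 0, 1, 2, 2, -4, -6
d²: 25, 0, 1, 4, 4, 16, 36; Σd² = 86
ρ = 1 − 6·86/(7·48) = 1 − 516/336 = -0.536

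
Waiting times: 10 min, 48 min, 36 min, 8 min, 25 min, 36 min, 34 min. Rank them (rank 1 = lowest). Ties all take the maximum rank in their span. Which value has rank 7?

Sorted (ascending): 8, 10, 25, 34, 36, 36, 48
The 2 values of 36 occupy positions 5–6 → each gets rank 6.
Rank 7 → value 48.

48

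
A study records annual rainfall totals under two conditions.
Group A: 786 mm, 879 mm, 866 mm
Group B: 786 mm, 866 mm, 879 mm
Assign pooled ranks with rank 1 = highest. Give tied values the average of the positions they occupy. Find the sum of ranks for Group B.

10.5

Sorted (descending): 879, 879, 866, 866, 786, 786
The 2 values of 879 occupy positions 1–2 → average rank (1+2)/2 = 1.5.
The 2 values of 866 occupy positions 3–4 → average rank (3+4)/2 = 3.5.
The 2 values of 786 occupy positions 5–6 → average rank (5+6)/2 = 5.5.
Group B values → pooled ranks: 786→5.5, 866→3.5, 879→1.5
Rank sum = 5.5 + 3.5 + 1.5 = 10.5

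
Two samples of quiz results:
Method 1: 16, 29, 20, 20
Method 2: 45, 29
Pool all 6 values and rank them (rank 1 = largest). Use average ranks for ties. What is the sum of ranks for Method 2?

Sorted (descending): 45, 29, 29, 20, 20, 16
The 2 values of 29 occupy positions 2–3 → average rank (2+3)/2 = 2.5.
The 2 values of 20 occupy positions 4–5 → average rank (4+5)/2 = 4.5.
Method 2 values → pooled ranks: 45→1, 29→2.5
Rank sum = 1 + 2.5 = 3.5

3.5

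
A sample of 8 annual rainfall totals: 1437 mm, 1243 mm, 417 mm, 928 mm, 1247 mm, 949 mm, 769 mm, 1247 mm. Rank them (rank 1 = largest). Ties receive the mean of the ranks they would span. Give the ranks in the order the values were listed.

Sorted (descending): 1437, 1247, 1247, 1243, 949, 928, 769, 417
The 2 values of 1247 occupy positions 2–3 → average rank (2+3)/2 = 2.5.

1, 4, 8, 6, 2.5, 5, 7, 2.5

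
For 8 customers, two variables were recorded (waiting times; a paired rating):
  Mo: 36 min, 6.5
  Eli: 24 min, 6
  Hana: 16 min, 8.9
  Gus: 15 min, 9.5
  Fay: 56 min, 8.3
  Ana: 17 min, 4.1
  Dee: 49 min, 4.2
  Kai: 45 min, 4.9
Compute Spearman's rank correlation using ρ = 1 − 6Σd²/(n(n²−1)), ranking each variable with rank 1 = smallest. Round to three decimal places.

Ranks of variable 1: 5, 4, 2, 1, 8, 3, 7, 6
Ranks of variable 2: 5, 4, 7, 8, 6, 1, 2, 3
d = r₁ − r₂: 0, 0, -5, -7, 2, 2, 5, 3
d²: 0, 0, 25, 49, 4, 4, 25, 9; Σd² = 116
ρ = 1 − 6·116/(8·63) = 1 − 696/504 = -0.381

-0.381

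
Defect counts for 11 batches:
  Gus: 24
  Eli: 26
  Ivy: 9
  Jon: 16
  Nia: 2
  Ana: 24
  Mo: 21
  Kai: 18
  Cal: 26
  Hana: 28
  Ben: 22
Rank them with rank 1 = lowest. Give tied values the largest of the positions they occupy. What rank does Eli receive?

Sorted (ascending): 2, 9, 16, 18, 21, 22, 24, 24, 26, 26, 28
The 2 values of 24 occupy positions 7–8 → each gets rank 8.
The 2 values of 26 occupy positions 9–10 → each gets rank 10.
Eli has value 26 → rank 10.

10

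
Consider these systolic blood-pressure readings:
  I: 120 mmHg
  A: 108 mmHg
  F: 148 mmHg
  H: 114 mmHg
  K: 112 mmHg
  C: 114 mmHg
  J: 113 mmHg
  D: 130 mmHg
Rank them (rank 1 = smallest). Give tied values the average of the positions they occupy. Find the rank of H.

Sorted (ascending): 108, 112, 113, 114, 114, 120, 130, 148
The 2 values of 114 occupy positions 4–5 → average rank (4+5)/2 = 4.5.
H has value 114 mmHg → rank 4.5.

4.5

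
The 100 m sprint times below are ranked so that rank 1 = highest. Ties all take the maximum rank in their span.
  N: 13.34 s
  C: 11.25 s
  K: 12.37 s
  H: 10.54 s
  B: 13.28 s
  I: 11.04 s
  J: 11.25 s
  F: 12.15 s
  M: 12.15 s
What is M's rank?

5

Sorted (descending): 13.34, 13.28, 12.37, 12.15, 12.15, 11.25, 11.25, 11.04, 10.54
The 2 values of 12.15 occupy positions 4–5 → each gets rank 5.
The 2 values of 11.25 occupy positions 6–7 → each gets rank 7.
M has value 12.15 s → rank 5.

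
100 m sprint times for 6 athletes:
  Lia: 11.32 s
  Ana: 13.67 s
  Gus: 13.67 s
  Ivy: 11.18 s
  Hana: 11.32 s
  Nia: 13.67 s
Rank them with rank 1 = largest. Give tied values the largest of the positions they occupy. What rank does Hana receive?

5

Sorted (descending): 13.67, 13.67, 13.67, 11.32, 11.32, 11.18
The 3 values of 13.67 occupy positions 1–3 → each gets rank 3.
The 2 values of 11.32 occupy positions 4–5 → each gets rank 5.
Hana has value 11.32 s → rank 5.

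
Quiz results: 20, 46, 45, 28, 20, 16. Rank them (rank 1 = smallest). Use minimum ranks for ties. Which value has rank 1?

16

Sorted (ascending): 16, 20, 20, 28, 45, 46
The 2 values of 20 occupy positions 2–3 → each gets rank 2.
Rank 1 → value 16.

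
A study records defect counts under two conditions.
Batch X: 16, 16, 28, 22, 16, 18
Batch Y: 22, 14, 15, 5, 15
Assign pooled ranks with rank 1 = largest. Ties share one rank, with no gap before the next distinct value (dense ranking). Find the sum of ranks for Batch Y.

25

Sorted (descending): 28, 22, 22, 18, 16, 16, 16, 15, 15, 14, 5
The 2 values of 22 share dense rank 2.
The 3 values of 16 share dense rank 4.
The 2 values of 15 share dense rank 5.
Remaining distinct values take the next consecutive integers.
Batch Y values → pooled ranks: 22→2, 14→6, 15→5, 5→7, 15→5
Rank sum = 2 + 6 + 5 + 7 + 5 = 25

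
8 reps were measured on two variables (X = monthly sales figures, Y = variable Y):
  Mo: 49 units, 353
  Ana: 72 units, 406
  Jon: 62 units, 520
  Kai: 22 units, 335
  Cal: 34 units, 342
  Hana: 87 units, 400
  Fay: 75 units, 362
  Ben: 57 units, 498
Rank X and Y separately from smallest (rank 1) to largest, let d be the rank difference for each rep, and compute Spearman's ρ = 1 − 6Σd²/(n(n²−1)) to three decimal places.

0.571

Ranks of variable 1: 3, 6, 5, 1, 2, 8, 7, 4
Ranks of variable 2: 3, 6, 8, 1, 2, 5, 4, 7
d = r₁ − r₂: 0, 0, -3, 0, 0, 3, 3, -3
d²: 0, 0, 9, 0, 0, 9, 9, 9; Σd² = 36
ρ = 1 − 6·36/(8·63) = 1 − 216/504 = 0.571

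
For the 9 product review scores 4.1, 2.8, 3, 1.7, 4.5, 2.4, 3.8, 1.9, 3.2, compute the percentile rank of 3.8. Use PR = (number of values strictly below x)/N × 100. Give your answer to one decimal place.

N = 9.
Strictly below 3.8: 6. Equal to 3.8: 1.
PR = 6/9 × 100 = 66.7

66.7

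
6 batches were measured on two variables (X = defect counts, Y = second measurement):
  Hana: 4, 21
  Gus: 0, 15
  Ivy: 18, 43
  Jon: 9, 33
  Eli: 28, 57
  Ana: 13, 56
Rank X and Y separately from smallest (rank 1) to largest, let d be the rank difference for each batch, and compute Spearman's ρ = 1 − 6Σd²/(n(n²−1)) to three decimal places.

Ranks of variable 1: 2, 1, 5, 3, 6, 4
Ranks of variable 2: 2, 1, 4, 3, 6, 5
d = r₁ − r₂: 0, 0, 1, 0, 0, -1
d²: 0, 0, 1, 0, 0, 1; Σd² = 2
ρ = 1 − 6·2/(6·35) = 1 − 12/210 = 0.943

0.943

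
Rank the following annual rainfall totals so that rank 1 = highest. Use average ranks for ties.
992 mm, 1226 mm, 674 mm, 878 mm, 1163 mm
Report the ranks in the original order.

Sorted (descending): 1226, 1163, 992, 878, 674
No ties — each value takes its position as its rank.

3, 1, 5, 4, 2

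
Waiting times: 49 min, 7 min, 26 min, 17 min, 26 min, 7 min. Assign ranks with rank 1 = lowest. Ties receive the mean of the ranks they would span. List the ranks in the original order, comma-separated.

6, 1.5, 4.5, 3, 4.5, 1.5

Sorted (ascending): 7, 7, 17, 26, 26, 49
The 2 values of 7 occupy positions 1–2 → average rank (1+2)/2 = 1.5.
The 2 values of 26 occupy positions 4–5 → average rank (4+5)/2 = 4.5.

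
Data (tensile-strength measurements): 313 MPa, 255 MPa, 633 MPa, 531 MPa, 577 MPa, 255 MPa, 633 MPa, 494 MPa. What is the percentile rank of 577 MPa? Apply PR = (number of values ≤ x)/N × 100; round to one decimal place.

75.0

N = 8.
Strictly below 577: 5. Equal to 577: 1.
PR = 6/8 × 100 = 75.0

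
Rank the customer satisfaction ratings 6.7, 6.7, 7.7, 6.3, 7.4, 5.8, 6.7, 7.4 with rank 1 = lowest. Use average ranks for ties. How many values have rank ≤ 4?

5

Sorted (ascending): 5.8, 6.3, 6.7, 6.7, 6.7, 7.4, 7.4, 7.7
The 3 values of 6.7 occupy positions 3–5 → average rank 4.
The 2 values of 7.4 occupy positions 6–7 → average rank (6+7)/2 = 6.5.
Ranks ≤ 4: {1, 2, 4, 4, 4} → 5 values.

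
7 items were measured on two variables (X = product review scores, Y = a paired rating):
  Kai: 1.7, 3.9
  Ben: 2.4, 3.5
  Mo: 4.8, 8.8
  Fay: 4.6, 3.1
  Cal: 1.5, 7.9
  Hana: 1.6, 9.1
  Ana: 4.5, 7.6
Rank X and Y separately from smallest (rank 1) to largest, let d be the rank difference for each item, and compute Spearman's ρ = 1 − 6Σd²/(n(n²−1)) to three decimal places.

-0.286

Ranks of variable 1: 3, 4, 7, 6, 1, 2, 5
Ranks of variable 2: 3, 2, 6, 1, 5, 7, 4
d = r₁ − r₂: 0, 2, 1, 5, -4, -5, 1
d²: 0, 4, 1, 25, 16, 25, 1; Σd² = 72
ρ = 1 − 6·72/(7·48) = 1 − 432/336 = -0.286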